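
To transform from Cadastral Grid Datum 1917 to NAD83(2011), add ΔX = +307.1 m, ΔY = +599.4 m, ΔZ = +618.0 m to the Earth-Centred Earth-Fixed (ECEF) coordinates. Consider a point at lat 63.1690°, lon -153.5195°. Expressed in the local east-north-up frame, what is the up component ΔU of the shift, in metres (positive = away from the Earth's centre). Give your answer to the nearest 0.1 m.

ΔU = 306.8 m

At φ = 63.1690°, λ = -153.5195°: sin φ = 0.892342, cos φ = 0.451360, sin λ = -0.445893, cos λ = -0.895086.
ΔU = cos φ cos λ·ΔX + cos φ sin λ·ΔY + sin φ·ΔZ = (0.451360)(-0.895086)(307.1) + (0.451360)(-0.445893)(599.4) + (0.892342)(618.0) = 306.76 m.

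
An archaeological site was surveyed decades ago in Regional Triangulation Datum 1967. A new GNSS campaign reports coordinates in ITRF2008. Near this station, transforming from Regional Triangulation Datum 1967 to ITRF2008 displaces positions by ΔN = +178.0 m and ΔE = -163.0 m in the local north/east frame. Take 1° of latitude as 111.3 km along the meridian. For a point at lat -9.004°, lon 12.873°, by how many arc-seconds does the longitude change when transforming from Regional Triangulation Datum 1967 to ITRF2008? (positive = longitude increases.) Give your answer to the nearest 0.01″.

Δλ = -5.34″

At latitude -9.004°, cos φ = 0.987677.
1° of longitude at this latitude = 111.3 × cos φ = 109.93 km, so Δλ = -163.0 / 109928.5 = -0.0014828° = -5.338″.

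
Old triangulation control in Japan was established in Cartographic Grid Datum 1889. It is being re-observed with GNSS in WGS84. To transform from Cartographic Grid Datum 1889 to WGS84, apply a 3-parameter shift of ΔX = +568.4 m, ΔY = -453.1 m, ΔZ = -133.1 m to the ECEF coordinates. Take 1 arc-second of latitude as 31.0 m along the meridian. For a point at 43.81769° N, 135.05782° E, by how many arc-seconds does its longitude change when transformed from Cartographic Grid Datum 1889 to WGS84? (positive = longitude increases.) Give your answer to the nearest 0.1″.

sin φ = 0.692366, cos φ = 0.721546, sin λ = 0.706393, cos λ = -0.707820.
East component: ΔE = −sin λ·ΔX + cos λ·ΔY = −(0.706393)(568.4) + (-0.707820)(-453.1) = -80.80 m.
1° of latitude spans 3600 × 31.00 = 111600 m; at latitude φ, 1° of longitude spans that × cos φ = 80524.6 m, so Δλ = -80.80 / 80524.6 × 3600 = -3.612″.

Δλ = -3.6″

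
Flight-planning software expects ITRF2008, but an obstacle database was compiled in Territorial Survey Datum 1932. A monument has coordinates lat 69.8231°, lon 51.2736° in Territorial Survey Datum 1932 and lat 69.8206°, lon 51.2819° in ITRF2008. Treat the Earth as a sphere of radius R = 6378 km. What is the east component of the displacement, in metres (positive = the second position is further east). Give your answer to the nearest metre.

ΔE = 319 m

Δφ = 69.8206° − 69.8231° = -0.0025°; Δλ = 51.2819° − 51.2736° = +0.0083°.
1° along a meridian = πR/180 = 111317 m.
ΔN = Δφ × 111317 = -278.3 m; ΔE = Δλ × 111317 × cos(69.8231°) = +0.0083 × 111317 × 0.344920 = 318.7 m.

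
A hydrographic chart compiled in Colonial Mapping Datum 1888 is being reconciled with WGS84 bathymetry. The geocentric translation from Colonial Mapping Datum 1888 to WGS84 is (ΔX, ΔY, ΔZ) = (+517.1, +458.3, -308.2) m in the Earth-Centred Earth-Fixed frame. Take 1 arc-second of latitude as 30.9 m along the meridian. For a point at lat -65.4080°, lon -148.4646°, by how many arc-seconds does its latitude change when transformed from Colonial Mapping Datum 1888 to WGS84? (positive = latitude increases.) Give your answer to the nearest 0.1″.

Δφ = -24.2″

sin φ = -0.909294, cos φ = 0.416154, sin λ = -0.523025, cos λ = -0.852317.
North component: ΔN = −sin φ cos λ·ΔX − sin φ sin λ·ΔY + cos φ·ΔZ = −(-0.909294)(-0.852317)(517.1) − (-0.909294)(-0.523025)(458.3) + (0.416154)(-308.2) = -746.97 m.
1° of latitude spans 3600 × 30.90 = 111240 m, so Δφ = -746.97 / 111240 × 3600 = -24.174″.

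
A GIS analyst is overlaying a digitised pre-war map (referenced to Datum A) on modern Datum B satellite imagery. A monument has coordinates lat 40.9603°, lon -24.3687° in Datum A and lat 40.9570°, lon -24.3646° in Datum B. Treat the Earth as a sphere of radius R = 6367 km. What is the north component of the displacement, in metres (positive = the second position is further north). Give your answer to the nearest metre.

Δφ = 40.9570° − 40.9603° = -0.0033°; Δλ = -24.3646° − -24.3687° = +0.0041°.
1° along a meridian = πR/180 = 111125 m.
ΔN = Δφ × 111125 = -366.7 m; ΔE = Δλ × 111125 × cos(40.9603°) = +0.0041 × 111125 × 0.755164 = 344.1 m.

ΔN = -367 m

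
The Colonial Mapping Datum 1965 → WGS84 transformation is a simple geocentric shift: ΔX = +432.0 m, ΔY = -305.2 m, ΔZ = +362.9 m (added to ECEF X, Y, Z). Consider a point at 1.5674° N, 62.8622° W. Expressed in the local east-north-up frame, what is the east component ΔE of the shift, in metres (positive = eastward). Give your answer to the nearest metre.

The local east axis at (φ, λ) is (−sin λ, cos λ, 0), so ΔE = −sin(-62.8622°)·432.0 + cos(-62.8622°)·(-305.2) = 245.23 m.

ΔE = 245 m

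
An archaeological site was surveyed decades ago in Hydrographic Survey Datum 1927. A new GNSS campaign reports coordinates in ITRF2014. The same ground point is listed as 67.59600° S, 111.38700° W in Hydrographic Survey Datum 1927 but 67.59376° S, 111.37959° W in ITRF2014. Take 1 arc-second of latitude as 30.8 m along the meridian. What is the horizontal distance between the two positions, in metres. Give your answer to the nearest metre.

400 m

Δφ = -67.59376° − -67.59600° = +0.00224°; Δλ = -111.37959° − -111.38700° = +0.00741°.
1° of latitude = 3600 × 30.80 = 110880 m.
ΔN = Δφ × 110880 = 248.4 m; ΔE = Δλ × 110880 × cos(-67.59600°) = +0.00741 × 110880 × 0.381135 = 313.1 m.
Distance = √(ΔE² + ΔN²) = √(313.1² + 248.4²) = 399.7 m.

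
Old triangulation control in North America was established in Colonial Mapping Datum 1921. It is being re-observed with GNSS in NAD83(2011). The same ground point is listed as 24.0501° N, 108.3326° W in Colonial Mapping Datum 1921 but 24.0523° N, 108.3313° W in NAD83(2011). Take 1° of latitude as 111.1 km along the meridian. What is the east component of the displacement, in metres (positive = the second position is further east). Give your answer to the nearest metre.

Δφ = 24.0523° − 24.0501° = +0.0022°; Δλ = -108.3313° − -108.3326° = +0.0013°.
ΔN = Δφ × 111100 = 244.4 m; ΔE = Δλ × 111100 × cos(24.0501°) = +0.0013 × 111100 × 0.913189 = 131.9 m.

ΔE = 132 m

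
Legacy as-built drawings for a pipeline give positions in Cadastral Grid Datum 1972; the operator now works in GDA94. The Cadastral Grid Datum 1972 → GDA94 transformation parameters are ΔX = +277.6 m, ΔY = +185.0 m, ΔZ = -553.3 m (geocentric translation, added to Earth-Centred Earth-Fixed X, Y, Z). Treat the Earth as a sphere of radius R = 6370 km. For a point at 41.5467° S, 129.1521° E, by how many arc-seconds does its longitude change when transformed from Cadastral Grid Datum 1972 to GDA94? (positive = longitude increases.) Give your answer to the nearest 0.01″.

sin φ = -0.663230, cos φ = 0.748415, sin λ = 0.775473, cos λ = -0.631381.
East component: ΔE = −sin λ·ΔX + cos λ·ΔY = −(0.775473)(277.6) + (-0.631381)(185.0) = -332.08 m.
1° of latitude spans πR/180 = 111177 m; at latitude φ, 1° of longitude spans that × cos φ = 83206.9 m, so Δλ = -332.08 / 83206.9 × 3600 = -14.368″.

Δλ = -14.37″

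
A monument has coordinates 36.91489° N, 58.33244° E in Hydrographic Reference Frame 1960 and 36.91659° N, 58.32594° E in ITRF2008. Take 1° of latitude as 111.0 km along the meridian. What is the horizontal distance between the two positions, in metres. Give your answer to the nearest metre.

Δφ = 36.91659° − 36.91489° = +0.00170°; Δλ = 58.32594° − 58.33244° = -0.00650°.
ΔN = Δφ × 111000 = 188.7 m; ΔE = Δλ × 111000 × cos(36.91489°) = -0.00650 × 111000 × 0.799529 = -576.9 m.
Distance = √(ΔE² + ΔN²) = √((-576.9)² + 188.7²) = 606.9 m.

607 m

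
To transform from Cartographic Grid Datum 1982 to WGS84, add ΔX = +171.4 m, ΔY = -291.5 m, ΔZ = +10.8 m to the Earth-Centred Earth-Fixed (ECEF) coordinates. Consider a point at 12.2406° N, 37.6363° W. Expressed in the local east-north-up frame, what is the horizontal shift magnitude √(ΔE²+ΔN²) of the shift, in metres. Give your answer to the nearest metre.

138 m

At φ = 12.2406°, λ = -37.6363°: sin φ = 0.212017, cos φ = 0.977266, sin λ = -0.610647, cos λ = 0.791903.
ΔE = −sin λ·ΔX + cos λ·ΔY = −(-0.610647)·(171.4) + (0.791903)·(-291.5) = -126.17 m.
ΔN = −sin φ cos λ·ΔX − sin φ sin λ·ΔY + cos φ·ΔZ = −(0.212017)(0.791903)(171.4) − (0.212017)(-0.610647)(-291.5) + (0.977266)(10.8) = -55.96 m.
Horizontal magnitude = √(ΔE² + ΔN²) = √((-126.17)² + (-55.96)²) = 138.03 m.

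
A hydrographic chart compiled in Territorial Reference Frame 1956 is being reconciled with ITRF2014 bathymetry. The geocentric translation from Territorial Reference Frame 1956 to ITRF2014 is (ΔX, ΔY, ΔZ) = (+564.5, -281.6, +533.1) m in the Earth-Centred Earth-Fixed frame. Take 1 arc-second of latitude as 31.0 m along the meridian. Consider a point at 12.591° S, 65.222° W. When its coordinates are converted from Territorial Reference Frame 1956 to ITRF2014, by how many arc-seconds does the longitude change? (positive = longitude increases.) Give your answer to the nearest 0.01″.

sin φ = -0.217990, cos φ = 0.975951, sin λ = -0.907938, cos λ = 0.419103.
East component: ΔE = −sin λ·ΔX + cos λ·ΔY = −(-0.907938)(564.5) + (0.419103)(-281.6) = 394.51 m.
1° of latitude spans 3600 × 31.00 = 111600 m; at latitude φ, 1° of longitude spans that × cos φ = 108916.1 m, so Δλ = 394.51 / 108916.1 × 3600 = 13.040″.

Δλ = 13.04″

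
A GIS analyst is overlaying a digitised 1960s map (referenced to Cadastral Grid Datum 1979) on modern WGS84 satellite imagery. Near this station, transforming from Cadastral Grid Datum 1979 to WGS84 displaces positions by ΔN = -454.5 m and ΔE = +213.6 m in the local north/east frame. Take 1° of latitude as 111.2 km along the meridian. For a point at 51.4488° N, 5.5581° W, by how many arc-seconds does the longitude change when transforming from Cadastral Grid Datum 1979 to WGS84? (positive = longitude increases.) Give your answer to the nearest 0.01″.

Δλ = 11.10″

At latitude 51.4488°, cos φ = 0.623214.
1° of longitude at this latitude = 111.2 × cos φ = 69.30 km, so Δλ = 213.6 / 69301.4 = 0.0030822° = 11.096″.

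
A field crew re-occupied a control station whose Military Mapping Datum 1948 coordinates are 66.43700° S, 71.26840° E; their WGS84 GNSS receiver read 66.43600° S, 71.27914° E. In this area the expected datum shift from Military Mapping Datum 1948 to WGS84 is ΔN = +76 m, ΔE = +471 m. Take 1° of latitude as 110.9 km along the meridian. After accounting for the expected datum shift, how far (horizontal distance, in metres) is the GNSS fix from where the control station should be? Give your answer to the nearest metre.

Observed coordinate differences: Δφ = +0.00100°, Δλ = +0.01074°.
Converting to metres (1° lat = 110900 m, cos φ = 0.399757): observed ΔN = 110.9 m, observed ΔE = 476.1 m.
Subtracting the expected shift leaves a residual of 110.9 − (76) = 34.9 m north and 476.1 − (471) = 5.1 m east.
Residual distance = √(34.9² + 5.1²) = 35.3 m.

35 m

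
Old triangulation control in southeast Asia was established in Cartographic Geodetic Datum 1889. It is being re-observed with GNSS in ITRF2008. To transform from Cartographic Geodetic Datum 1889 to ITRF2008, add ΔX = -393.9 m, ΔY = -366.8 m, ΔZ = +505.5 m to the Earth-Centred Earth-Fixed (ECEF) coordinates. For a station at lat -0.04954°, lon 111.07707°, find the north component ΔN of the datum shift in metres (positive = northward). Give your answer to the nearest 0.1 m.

The local north axis is (−sin φ cos λ, −sin φ sin λ, cos φ), giving ΔN = 0.122 − 0.296 + 505.500 = 505.33 m.

ΔN = 505.3 m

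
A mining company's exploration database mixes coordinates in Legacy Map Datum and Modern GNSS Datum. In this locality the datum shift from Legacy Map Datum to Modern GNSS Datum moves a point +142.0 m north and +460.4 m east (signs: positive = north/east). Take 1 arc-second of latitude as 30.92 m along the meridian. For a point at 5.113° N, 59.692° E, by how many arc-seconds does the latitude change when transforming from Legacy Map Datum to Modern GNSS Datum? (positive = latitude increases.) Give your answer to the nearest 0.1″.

1″ of latitude = 30.92 m, so Δφ = 142.0 / 30.92 = 4.592″.

Δφ = 4.6″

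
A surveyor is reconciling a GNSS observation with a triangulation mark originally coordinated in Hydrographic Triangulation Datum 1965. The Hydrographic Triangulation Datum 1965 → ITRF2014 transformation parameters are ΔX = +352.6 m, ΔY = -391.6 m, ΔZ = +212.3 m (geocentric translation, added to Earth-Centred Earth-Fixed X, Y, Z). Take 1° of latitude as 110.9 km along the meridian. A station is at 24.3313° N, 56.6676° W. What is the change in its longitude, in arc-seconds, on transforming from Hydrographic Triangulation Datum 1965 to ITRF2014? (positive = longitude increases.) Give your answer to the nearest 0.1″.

sin φ = 0.412012, cos φ = 0.911178, sin λ = -0.835497, cos λ = 0.549495.
East component: ΔE = −sin λ·ΔX + cos λ·ΔY = −(-0.835497)(352.6) + (0.549495)(-391.6) = 79.41 m.
1° of latitude spans 110900 m; at latitude φ, 1° of longitude spans that × cos φ = 101049.7 m, so Δλ = 79.41 / 101049.7 × 3600 = 2.829″.

Δλ = 2.8″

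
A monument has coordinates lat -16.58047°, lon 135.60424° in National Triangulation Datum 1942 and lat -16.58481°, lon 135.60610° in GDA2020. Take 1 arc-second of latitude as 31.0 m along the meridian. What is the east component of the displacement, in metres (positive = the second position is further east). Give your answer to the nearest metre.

Δφ = -16.58481° − -16.58047° = -0.00434°; Δλ = 135.60610° − 135.60424° = +0.00186°.
1° of latitude = 3600 × 31.00 = 111600 m.
ΔN = Δφ × 111600 = -484.3 m; ΔE = Δλ × 111600 × cos(-16.58047°) = +0.00186 × 111600 × 0.958420 = 198.9 m.

ΔE = 199 m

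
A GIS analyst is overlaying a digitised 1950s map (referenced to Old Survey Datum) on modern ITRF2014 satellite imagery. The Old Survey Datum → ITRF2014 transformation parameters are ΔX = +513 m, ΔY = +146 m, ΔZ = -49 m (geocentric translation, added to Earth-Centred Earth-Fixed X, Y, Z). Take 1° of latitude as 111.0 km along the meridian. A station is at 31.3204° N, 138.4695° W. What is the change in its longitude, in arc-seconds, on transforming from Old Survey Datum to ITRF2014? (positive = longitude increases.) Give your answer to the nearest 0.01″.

Δλ = 8.76″

sin φ = 0.519823, cos φ = 0.854274, sin λ = -0.663019, cos λ = -0.748603.
East component: ΔE = −sin λ·ΔX + cos λ·ΔY = −(-0.663019)(513) + (-0.748603)(146) = 230.83 m.
1° of latitude spans 111000 m; at latitude φ, 1° of longitude spans that × cos φ = 94824.4 m, so Δλ = 230.83 / 94824.4 × 3600 = 8.764″.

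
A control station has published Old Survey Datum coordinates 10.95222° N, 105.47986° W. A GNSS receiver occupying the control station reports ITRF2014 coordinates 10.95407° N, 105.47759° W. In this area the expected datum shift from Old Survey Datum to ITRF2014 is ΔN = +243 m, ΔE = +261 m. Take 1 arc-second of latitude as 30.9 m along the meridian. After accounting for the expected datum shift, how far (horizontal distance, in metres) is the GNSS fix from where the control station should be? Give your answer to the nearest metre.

Observed coordinate differences: Δφ = +0.00185°, Δλ = +0.00227°.
Converting to metres (1° lat = 111240 m, cos φ = 0.981786): observed ΔN = 205.8 m, observed ΔE = 247.9 m.
Subtracting the expected shift leaves a residual of 205.8 − (243) = -37.2 m north and 247.9 − (261) = -13.1 m east.
Residual distance = √((-37.2)² + (-13.1)²) = 39.4 m.

39 m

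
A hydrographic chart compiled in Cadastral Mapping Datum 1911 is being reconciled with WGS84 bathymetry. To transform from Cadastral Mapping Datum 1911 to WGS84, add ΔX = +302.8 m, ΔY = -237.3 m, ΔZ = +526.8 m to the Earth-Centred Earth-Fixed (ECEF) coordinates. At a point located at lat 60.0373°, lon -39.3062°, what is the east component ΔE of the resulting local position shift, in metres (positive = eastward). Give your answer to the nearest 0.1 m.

At φ = 60.0373°, λ = -39.3062°: sin φ = 0.866351, cos φ = 0.499436, sin λ = -0.633465, cos λ = 0.773772.
ΔE = −sin λ·ΔX + cos λ·ΔY = −(-0.633465)·(302.8) + (0.773772)·(-237.3) = 8.20 m.

ΔE = 8.2 m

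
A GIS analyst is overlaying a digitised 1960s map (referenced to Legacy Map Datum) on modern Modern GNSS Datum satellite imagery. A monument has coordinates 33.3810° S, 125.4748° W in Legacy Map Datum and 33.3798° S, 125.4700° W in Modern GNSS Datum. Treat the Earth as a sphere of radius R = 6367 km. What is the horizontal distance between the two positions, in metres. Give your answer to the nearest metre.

465 m

Δφ = -33.3798° − -33.3810° = +0.0012°; Δλ = -125.4700° − -125.4748° = +0.0048°.
1° along a meridian = πR/180 = 111125 m.
ΔN = Δφ × 111125 = 133.4 m; ΔE = Δλ × 111125 × cos(-33.3810°) = +0.0048 × 111125 × 0.835030 = 445.4 m.
Distance = √(ΔE² + ΔN²) = √(445.4² + 133.4²) = 464.9 m.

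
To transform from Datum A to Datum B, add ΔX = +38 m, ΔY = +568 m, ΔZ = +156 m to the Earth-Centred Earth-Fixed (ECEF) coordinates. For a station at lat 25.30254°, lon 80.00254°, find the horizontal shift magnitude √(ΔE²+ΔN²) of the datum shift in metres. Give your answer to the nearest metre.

At φ = 25.30254°, λ = 80.00254°: sin φ = 0.427398, cos φ = 0.904064, sin λ = 0.984815, cos λ = 0.173605.
ΔE = −sin λ·ΔX + cos λ·ΔY = −(0.984815)·(38) + (0.173605)·(568) = 61.18 m.
ΔN = −sin φ cos λ·ΔX − sin φ sin λ·ΔY + cos φ·ΔZ = −(0.427398)(0.173605)(38) − (0.427398)(0.984815)(568) + (0.904064)(156) = -100.86 m.
Horizontal magnitude = √(ΔE² + ΔN²) = √(61.18² + (-100.86)²) = 117.97 m.

118 m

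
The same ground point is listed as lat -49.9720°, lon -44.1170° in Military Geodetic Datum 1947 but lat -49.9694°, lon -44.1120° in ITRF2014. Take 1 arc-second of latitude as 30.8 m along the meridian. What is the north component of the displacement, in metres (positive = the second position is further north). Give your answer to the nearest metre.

Δφ = -49.9694° − -49.9720° = +0.0026°; Δλ = -44.1120° − -44.1170° = +0.0050°.
1° of latitude = 3600 × 30.80 = 110880 m.
ΔN = Δφ × 110880 = 288.3 m; ΔE = Δλ × 110880 × cos(-49.9720°) = +0.0050 × 110880 × 0.643162 = 356.6 m.

ΔN = 288 m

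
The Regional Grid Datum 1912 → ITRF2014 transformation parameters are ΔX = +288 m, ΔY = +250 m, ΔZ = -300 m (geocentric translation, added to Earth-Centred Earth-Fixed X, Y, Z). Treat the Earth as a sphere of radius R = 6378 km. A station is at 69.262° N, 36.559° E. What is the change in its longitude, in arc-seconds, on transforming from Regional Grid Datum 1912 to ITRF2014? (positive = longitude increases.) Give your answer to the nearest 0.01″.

Δλ = 2.67″

sin φ = 0.935209, cos φ = 0.354095, sin λ = 0.595650, cos λ = 0.803244.
East component: ΔE = −sin λ·ΔX + cos λ·ΔY = −(0.595650)(288) + (0.803244)(250) = 29.26 m.
1° of latitude spans πR/180 = 111317 m; at latitude φ, 1° of longitude spans that × cos φ = 39416.8 m, so Δλ = 29.26 / 39416.8 × 3600 = 2.673″.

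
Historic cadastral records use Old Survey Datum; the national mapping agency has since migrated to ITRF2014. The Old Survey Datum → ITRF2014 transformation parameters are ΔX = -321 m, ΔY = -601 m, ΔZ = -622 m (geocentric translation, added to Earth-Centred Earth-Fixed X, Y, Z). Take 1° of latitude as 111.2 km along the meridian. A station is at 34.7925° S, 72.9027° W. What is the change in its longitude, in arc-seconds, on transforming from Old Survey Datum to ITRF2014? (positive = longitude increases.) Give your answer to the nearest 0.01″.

Δλ = -19.06″

sin φ = -0.570606, cos φ = 0.821224, sin λ = -0.955807, cos λ = 0.293995.
East component: ΔE = −sin λ·ΔX + cos λ·ΔY = −(-0.955807)(-321) + (0.293995)(-601) = -483.51 m.
1° of latitude spans 111200 m; at latitude φ, 1° of longitude spans that × cos φ = 91320.1 m, so Δλ = -483.51 / 91320.1 × 3600 = -19.061″.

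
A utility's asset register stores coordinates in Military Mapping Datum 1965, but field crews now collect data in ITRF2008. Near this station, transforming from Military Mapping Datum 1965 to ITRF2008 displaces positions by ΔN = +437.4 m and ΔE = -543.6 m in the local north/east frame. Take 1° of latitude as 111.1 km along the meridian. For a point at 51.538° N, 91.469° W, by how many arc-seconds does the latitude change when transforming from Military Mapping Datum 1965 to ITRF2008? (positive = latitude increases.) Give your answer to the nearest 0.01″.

Δφ = 14.17″

1° of latitude = 111.1 km, so Δφ = 437.4 / 111100 = 0.0039370° = 14.173″.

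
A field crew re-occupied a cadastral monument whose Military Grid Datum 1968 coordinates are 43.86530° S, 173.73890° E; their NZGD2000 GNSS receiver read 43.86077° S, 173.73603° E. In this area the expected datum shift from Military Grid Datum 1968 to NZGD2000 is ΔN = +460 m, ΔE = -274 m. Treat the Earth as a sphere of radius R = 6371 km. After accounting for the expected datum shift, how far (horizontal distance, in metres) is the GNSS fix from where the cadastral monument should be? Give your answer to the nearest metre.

Observed coordinate differences: Δφ = +0.00453°, Δλ = -0.00287°.
Converting to metres (1° lat = 111195 m, cos φ = 0.720971): observed ΔN = 503.7 m, observed ΔE = -230.1 m.
Subtracting the expected shift leaves a residual of 503.7 − (460) = 43.7 m north and -230.1 − (-274) = 43.9 m east.
Residual distance = √(43.7² + 43.9²) = 62.0 m.

62 m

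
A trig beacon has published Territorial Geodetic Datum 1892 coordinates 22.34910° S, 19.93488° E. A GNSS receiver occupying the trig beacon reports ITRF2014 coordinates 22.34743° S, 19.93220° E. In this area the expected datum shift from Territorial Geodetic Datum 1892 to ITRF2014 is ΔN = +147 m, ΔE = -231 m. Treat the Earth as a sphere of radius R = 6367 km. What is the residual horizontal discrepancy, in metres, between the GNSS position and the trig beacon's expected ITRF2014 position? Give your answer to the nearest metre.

59 m

Observed coordinate differences: Δφ = +0.00167°, Δλ = -0.00268°.
Converting to metres (1° lat = 111125 m, cos φ = 0.924884): observed ΔN = 185.6 m, observed ΔE = -275.4 m.
Subtracting the expected shift leaves a residual of 185.6 − (147) = 38.6 m north and -275.4 − (-231) = -44.4 m east.
Residual distance = √(38.6² + (-44.4)²) = 58.9 m.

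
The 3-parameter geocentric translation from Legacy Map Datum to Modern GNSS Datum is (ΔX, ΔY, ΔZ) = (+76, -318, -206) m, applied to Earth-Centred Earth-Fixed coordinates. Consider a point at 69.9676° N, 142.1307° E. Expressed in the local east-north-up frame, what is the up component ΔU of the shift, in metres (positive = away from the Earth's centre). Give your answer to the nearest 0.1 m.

At φ = 69.9676°, λ = 142.1307°: sin φ = 0.939499, cos φ = 0.342551, sin λ = 0.613862, cos λ = -0.789413.
ΔU = cos φ cos λ·ΔX + cos φ sin λ·ΔY + sin φ·ΔZ = (0.342551)(-0.789413)(76) + (0.342551)(0.613862)(-318) + (0.939499)(-206) = -280.96 m.

ΔU = -281.0 m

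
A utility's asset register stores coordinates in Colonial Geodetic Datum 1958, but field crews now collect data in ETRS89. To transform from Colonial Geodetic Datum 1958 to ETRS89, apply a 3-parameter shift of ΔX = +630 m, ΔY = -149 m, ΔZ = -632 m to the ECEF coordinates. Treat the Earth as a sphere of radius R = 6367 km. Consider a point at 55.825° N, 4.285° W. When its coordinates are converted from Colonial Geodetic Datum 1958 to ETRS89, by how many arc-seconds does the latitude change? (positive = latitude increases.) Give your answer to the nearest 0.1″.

sin φ = 0.827326, cos φ = 0.561722, sin λ = -0.074718, cos λ = 0.997205.
North component: ΔN = −sin φ cos λ·ΔX − sin φ sin λ·ΔY + cos φ·ΔZ = −(0.827326)(0.997205)(630) − (0.827326)(-0.074718)(-149) + (0.561722)(-632) = -883.98 m.
1° of latitude spans πR/180 = 111125 m, so Δφ = -883.98 / 111125 × 3600 = -28.637″.

Δφ = -28.6″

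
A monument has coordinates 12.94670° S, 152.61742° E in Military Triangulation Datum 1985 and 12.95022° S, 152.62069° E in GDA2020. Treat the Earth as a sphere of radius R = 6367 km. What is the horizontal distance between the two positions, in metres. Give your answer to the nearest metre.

528 m

Δφ = -12.95022° − -12.94670° = -0.00352°; Δλ = 152.62069° − 152.61742° = +0.00327°.
1° along a meridian = πR/180 = 111125 m.
ΔN = Δφ × 111125 = -391.2 m; ΔE = Δλ × 111125 × cos(-12.94670°) = +0.00327 × 111125 × 0.974579 = 354.1 m.
Distance = √(ΔE² + ΔN²) = √(354.1² + (-391.2)²) = 527.7 m.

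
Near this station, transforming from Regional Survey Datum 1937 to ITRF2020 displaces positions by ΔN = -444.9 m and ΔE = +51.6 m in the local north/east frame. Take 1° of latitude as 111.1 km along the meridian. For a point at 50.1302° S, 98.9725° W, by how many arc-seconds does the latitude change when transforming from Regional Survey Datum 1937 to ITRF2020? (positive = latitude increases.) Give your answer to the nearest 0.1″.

Δφ = -14.4″

1° of latitude = 111.1 km, so Δφ = -444.9 / 111100 = -0.0040045° = -14.416″.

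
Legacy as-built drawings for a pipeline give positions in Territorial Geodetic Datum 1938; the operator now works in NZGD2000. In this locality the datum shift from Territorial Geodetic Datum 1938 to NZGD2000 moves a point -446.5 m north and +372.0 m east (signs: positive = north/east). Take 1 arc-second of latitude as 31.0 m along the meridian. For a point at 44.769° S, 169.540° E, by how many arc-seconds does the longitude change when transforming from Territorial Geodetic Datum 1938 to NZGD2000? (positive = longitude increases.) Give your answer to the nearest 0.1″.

At latitude -44.769°, cos φ = 0.709952.
1″ of longitude at this latitude = 31.00 × cos φ = 22.0085 m, so Δλ = 372.0 / 22.0085 = 16.903″.

Δλ = 16.9″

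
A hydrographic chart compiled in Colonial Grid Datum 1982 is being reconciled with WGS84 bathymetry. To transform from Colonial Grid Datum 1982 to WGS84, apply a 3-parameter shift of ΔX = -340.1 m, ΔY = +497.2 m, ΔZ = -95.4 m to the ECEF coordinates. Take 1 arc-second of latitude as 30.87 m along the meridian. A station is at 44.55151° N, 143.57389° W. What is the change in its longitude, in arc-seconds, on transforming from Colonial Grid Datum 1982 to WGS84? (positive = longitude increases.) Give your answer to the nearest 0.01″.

Δλ = -27.37″

sin φ = 0.701550, cos φ = 0.712620, sin λ = -0.593786, cos λ = -0.804623.
East component: ΔE = −sin λ·ΔX + cos λ·ΔY = −(-0.593786)(-340.1) + (-0.804623)(497.2) = -602.01 m.
1° of latitude spans 3600 × 30.87 = 111132 m; at latitude φ, 1° of longitude spans that × cos φ = 79194.9 m, so Δλ = -602.01 / 79194.9 × 3600 = -27.366″.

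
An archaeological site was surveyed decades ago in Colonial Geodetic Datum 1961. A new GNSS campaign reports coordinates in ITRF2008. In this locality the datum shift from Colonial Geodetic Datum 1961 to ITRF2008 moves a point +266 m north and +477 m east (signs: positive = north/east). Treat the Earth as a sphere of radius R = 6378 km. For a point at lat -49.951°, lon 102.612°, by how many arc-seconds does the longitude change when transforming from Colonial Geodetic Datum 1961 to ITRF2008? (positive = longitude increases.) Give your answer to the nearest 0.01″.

At latitude -49.951°, cos φ = 0.643443.
One radian of longitude at latitude φ spans R cos φ, so Δλ = ΔE / (R cos φ) = 477.0 / (6378000 × 0.643443) = 1.1623e-04 rad = 23.974″.

Δλ = 23.97″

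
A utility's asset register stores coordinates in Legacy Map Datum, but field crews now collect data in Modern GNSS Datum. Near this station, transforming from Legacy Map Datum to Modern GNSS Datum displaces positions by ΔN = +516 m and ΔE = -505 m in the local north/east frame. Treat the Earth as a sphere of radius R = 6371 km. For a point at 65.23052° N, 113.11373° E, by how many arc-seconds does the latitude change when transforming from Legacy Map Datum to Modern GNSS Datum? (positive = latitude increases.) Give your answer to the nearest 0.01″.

On a sphere of radius R, 1 rad of latitude = R, so Δφ = ΔN / R = 516.0 / 6371000 = 8.0992e-05 rad = 16.706″.

Δφ = 16.71″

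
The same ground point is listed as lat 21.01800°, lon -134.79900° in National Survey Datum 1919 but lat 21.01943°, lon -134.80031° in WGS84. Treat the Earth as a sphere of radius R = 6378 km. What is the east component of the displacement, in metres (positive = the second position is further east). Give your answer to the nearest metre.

Δφ = 21.01943° − 21.01800° = +0.00143°; Δλ = -134.80031° − -134.79900° = -0.00131°.
1° along a meridian = πR/180 = 111317 m.
ΔN = Δφ × 111317 = 159.2 m; ΔE = Δλ × 111317 × cos(21.01800°) = -0.00131 × 111317 × 0.933468 = -136.1 m.

ΔE = -136 m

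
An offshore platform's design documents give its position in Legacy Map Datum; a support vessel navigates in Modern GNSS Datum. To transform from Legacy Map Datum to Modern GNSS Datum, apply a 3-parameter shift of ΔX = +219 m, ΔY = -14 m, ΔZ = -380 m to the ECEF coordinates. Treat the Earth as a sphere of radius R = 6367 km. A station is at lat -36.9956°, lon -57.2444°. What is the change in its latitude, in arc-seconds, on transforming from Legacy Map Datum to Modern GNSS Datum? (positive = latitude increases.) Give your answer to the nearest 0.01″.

sin φ = -0.601754, cos φ = 0.798682, sin λ = -0.840986, cos λ = 0.541057.
North component: ΔN = −sin φ cos λ·ΔX − sin φ sin λ·ΔY + cos φ·ΔZ = −(-0.601754)(0.541057)(219) − (-0.601754)(-0.840986)(-14) + (0.798682)(-380) = -225.11 m.
1° of latitude spans πR/180 = 111125 m, so Δφ = -225.11 / 111125 × 3600 = -7.293″.

Δφ = -7.29″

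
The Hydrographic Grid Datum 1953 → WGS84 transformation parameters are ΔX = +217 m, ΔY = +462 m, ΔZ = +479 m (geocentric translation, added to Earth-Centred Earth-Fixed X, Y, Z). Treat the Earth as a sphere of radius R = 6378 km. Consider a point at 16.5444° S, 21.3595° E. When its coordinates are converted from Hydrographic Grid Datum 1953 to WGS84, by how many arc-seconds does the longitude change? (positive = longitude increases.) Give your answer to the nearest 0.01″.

Δλ = 11.85″

sin φ = -0.284758, cos φ = 0.958599, sin λ = 0.364219, cos λ = 0.931313.
East component: ΔE = −sin λ·ΔX + cos λ·ΔY = −(0.364219)(217) + (0.931313)(462) = 351.23 m.
1° of latitude spans πR/180 = 111317 m; at latitude φ, 1° of longitude spans that × cos φ = 106708.5 m, so Δλ = 351.23 / 106708.5 × 3600 = 11.849″.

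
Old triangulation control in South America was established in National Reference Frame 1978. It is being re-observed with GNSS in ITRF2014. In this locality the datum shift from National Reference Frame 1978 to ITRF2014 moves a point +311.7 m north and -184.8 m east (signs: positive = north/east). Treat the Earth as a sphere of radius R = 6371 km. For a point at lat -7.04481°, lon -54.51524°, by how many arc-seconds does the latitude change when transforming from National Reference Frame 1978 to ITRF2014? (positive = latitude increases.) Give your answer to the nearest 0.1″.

On a sphere of radius R, 1 rad of latitude = R, so Δφ = ΔN / R = 311.7 / 6371000 = 4.8925e-05 rad = 10.091″.

Δφ = 10.1″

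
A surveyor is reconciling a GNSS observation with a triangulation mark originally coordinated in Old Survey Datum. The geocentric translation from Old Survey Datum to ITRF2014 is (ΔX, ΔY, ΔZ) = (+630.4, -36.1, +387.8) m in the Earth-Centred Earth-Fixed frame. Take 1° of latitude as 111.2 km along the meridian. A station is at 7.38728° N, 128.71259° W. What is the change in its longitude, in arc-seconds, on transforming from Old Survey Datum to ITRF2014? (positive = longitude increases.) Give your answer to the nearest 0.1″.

sin φ = 0.128575, cos φ = 0.991700, sin λ = -0.780293, cos λ = -0.625414.
East component: ΔE = −sin λ·ΔX + cos λ·ΔY = −(-0.780293)(630.4) + (-0.625414)(-36.1) = 514.47 m.
1° of latitude spans 111200 m; at latitude φ, 1° of longitude spans that × cos φ = 110277.0 m, so Δλ = 514.47 / 110277.0 × 3600 = 16.795″.

Δλ = 16.8″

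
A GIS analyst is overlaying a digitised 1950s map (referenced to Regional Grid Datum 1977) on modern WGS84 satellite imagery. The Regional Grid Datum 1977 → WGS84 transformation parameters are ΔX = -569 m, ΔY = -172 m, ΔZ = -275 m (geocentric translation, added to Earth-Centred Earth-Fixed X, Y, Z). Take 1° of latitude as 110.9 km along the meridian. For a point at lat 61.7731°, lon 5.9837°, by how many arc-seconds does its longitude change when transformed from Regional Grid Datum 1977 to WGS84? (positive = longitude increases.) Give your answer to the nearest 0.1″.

sin φ = 0.881081, cos φ = 0.472964, sin λ = 0.104246, cos λ = 0.994552.
East component: ΔE = −sin λ·ΔX + cos λ·ΔY = −(0.104246)(-569) + (0.994552)(-172) = -111.75 m.
1° of latitude spans 110900 m; at latitude φ, 1° of longitude spans that × cos φ = 52451.8 m, so Δλ = -111.75 / 52451.8 × 3600 = -7.670″.

Δλ = -7.7″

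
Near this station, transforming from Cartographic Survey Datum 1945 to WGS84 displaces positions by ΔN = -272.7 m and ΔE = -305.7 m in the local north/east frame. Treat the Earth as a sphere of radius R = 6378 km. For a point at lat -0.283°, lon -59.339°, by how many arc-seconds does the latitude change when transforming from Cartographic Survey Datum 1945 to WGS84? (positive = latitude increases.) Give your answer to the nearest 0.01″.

On a sphere of radius R, 1 rad of latitude = R, so Δφ = ΔN / R = -272.7 / 6378000 = -4.2756e-05 rad = -8.819″.

Δφ = -8.82″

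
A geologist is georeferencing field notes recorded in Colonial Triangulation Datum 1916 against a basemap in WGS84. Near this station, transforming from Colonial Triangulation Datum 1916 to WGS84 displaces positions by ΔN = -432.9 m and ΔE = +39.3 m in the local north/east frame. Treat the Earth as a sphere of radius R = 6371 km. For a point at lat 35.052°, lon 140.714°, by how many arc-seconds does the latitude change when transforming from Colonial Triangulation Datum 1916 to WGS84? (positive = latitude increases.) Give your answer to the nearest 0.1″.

Δφ = -14.0″

On a sphere of radius R, 1 rad of latitude = R, so Δφ = ΔN / R = -432.9 / 6371000 = -6.7949e-05 rad = -14.015″.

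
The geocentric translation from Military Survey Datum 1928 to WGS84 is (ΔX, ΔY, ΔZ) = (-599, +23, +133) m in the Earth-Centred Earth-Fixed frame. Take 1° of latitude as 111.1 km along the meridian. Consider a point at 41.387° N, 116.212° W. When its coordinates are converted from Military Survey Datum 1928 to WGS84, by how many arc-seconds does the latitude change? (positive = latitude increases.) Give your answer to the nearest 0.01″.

sin φ = 0.661142, cos φ = 0.750261, sin λ = -0.897166, cos λ = -0.441694.
North component: ΔN = −sin φ cos λ·ΔX − sin φ sin λ·ΔY + cos φ·ΔZ = −(0.661142)(-0.441694)(-599) − (0.661142)(-0.897166)(23) + (0.750261)(133) = -61.49 m.
1° of latitude spans 111100 m, so Δφ = -61.49 / 111100 × 3600 = -1.993″.

Δφ = -1.99″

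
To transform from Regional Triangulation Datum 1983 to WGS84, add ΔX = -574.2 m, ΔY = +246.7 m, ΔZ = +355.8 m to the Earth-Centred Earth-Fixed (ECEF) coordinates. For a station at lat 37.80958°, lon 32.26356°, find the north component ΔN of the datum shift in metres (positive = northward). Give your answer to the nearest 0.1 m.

The local north axis is (−sin φ cos λ, −sin φ sin λ, cos φ), giving ΔN = 297.658 − 80.732 + 281.101 = 498.03 m.

ΔN = 498.0 m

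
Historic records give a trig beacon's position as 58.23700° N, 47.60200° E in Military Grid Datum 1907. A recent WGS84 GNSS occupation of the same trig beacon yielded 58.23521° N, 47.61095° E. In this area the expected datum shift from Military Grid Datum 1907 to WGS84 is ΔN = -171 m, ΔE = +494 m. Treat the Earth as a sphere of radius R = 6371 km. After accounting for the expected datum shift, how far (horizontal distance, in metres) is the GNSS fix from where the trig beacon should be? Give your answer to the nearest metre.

41 m

Observed coordinate differences: Δφ = -0.00179°, Δλ = +0.00895°.
Converting to metres (1° lat = 111195 m, cos φ = 0.526407): observed ΔN = -199.0 m, observed ΔE = 523.9 m.
Subtracting the expected shift leaves a residual of -199.0 − (-171) = -28.0 m north and 523.9 − (494) = 29.9 m east.
Residual distance = √((-28.0)² + 29.9²) = 41.0 m.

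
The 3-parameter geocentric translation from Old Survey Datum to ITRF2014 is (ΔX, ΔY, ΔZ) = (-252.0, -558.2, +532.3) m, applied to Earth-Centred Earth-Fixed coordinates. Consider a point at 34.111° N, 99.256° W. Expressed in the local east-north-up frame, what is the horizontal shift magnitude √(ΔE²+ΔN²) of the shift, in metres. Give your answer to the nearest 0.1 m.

192.7 m

The local east axis at (φ, λ) is (−sin λ, cos λ, 0), so ΔE = −sin(-99.256°)·(-252.0) + cos(-99.256°)·(-558.2) = -158.93 m.
The local north axis is (−sin φ cos λ, −sin φ sin λ, cos φ), giving ΔN = -22.731 − 308.962 + 440.719 = 109.03 m.
Horizontal magnitude = √(ΔE² + ΔN²) = √((-158.93)² + 109.03²) = 192.74 m.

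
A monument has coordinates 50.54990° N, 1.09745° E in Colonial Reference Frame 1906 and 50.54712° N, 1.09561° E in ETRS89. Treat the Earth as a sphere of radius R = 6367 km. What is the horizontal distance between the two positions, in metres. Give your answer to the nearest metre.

335 m

Δφ = 50.54712° − 50.54990° = -0.00278°; Δλ = 1.09561° − 1.09745° = -0.00184°.
1° along a meridian = πR/180 = 111125 m.
ΔN = Δφ × 111125 = -308.9 m; ΔE = Δλ × 111125 × cos(50.54990°) = -0.00184 × 111125 × 0.635406 = -129.9 m.
Distance = √(ΔE² + ΔN²) = √((-129.9)² + (-308.9)²) = 335.1 m.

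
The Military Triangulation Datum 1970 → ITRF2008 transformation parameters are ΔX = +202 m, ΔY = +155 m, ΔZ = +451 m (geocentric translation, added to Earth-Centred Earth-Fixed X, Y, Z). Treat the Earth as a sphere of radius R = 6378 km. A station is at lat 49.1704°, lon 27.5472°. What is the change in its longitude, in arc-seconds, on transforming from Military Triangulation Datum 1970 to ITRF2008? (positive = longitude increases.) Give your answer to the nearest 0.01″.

Δλ = 2.18″

sin φ = 0.756657, cos φ = 0.653812, sin λ = 0.462479, cos λ = 0.886630.
East component: ΔE = −sin λ·ΔX + cos λ·ΔY = −(0.462479)(202) + (0.886630)(155) = 44.01 m.
1° of latitude spans πR/180 = 111317 m; at latitude φ, 1° of longitude spans that × cos φ = 72780.4 m, so Δλ = 44.01 / 72780.4 × 3600 = 2.177″.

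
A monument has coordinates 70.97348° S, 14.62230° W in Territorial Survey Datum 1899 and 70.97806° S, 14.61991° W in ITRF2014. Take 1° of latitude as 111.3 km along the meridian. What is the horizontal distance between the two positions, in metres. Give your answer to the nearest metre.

517 m

Δφ = -70.97806° − -70.97348° = -0.00458°; Δλ = -14.61991° − -14.62230° = +0.00239°.
ΔN = Δφ × 111300 = -509.8 m; ΔE = Δλ × 111300 × cos(-70.97348°) = +0.00239 × 111300 × 0.326006 = 86.7 m.
Distance = √(ΔE² + ΔN²) = √(86.7² + (-509.8)²) = 517.1 m.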